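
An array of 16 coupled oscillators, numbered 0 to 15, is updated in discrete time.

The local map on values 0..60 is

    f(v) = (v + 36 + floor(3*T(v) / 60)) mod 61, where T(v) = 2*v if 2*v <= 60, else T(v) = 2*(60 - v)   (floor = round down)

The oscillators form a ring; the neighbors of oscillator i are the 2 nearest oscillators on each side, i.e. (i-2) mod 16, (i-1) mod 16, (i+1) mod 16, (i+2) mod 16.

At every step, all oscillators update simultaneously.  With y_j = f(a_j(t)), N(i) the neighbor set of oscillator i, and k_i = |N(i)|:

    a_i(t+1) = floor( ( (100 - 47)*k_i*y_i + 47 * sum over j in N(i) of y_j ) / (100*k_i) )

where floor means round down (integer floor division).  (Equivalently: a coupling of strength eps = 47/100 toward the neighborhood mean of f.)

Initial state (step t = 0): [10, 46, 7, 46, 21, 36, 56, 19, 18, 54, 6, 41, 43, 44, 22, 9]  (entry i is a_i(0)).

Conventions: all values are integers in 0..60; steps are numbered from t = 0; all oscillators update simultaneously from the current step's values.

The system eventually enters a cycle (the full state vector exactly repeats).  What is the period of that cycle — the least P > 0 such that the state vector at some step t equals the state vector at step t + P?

Simulating step by step:
t=0: [10, 46, 7, 46, 21, 36, 56, 19, 18, 54, 6, 41, 43, 44, 22, 9]
t=1: [44, 30, 40, 27, 44, 26, 37, 44, 47, 35, 36, 21, 26, 27, 47, 41]
t=2: [18, 11, 15, 7, 15, 8, 15, 16, 19, 19, 18, 35, 13, 14, 17, 15]
t=3: [53, 49, 50, 45, 50, 46, 51, 52, 55, 50, 49, 31, 46, 46, 53, 52]
t=4: [27, 25, 25, 22, 24, 23, 26, 26, 28, 24, 23, 15, 21, 21, 26, 26]
t=5: [3, 9, 8, 32, 8, 7, 2, 2, 3, 7, 13, 41, 44, 45, 16, 9]
t=6: [42, 39, 39, 25, 39, 37, 39, 39, 40, 39, 40, 24, 27, 26, 42, 42]
t=7: [17, 14, 14, 8, 14, 13, 15, 15, 16, 14, 13, 5, 6, 6, 14, 16]
t=8: [52, 50, 50, 47, 50, 49, 51, 51, 52, 50, 48, 43, 43, 44, 49, 51]
t=9: [26, 25, 25, 24, 25, 25, 26, 26, 26, 25, 23, 20, 20, 21, 24, 25]
t=10: [2, 2, 2, 1, 2, 2, 2, 2, 2, 8, 14, 44, 44, 45, 14, 8]
t=11: [40, 38, 37, 37, 37, 37, 38, 38, 40, 40, 41, 26, 27, 26, 41, 40]
t=12: [16, 15, 14, 14, 14, 14, 15, 15, 16, 15, 13, 6, 6, 6, 13, 15]
t=13: [52, 51, 51, 51, 51, 51, 51, 52, 52, 50, 48, 44, 43, 44, 48, 50]
t=14: [26, 26, 26, 26, 26, 26, 26, 26, 26, 25, 23, 21, 20, 21, 23, 25]
t=15: [2, 2, 3, 3, 3, 3, 3, 2, 2, 8, 14, 45, 44, 45, 14, 8]
t=16: [40, 38, 38, 38, 39, 38, 38, 38, 40, 40, 41, 27, 27, 27, 41, 40]
t=17: [16, 15, 15, 15, 15, 15, 15, 15, 16, 15, 13, 7, 7, 7, 13, 15]
t=18: [52, 52, 52, 52, 52, 52, 52, 52, 52, 50, 48, 44, 44, 44, 48, 50]
t=19: [26, 26, 27, 27, 27, 27, 27, 26, 26, 25, 23, 21, 20, 21, 23, 25]
t=20: [2, 3, 3, 3, 4, 3, 3, 3, 2, 8, 14, 45, 44, 45, 14, 8]
t=21: [40, 39, 39, 39, 39, 39, 39, 39, 40, 40, 41, 27, 27, 27, 41, 40]
t=22: [16, 16, 16, 16, 16, 16, 16, 16, 16, 15, 13, 7, 7, 7, 13, 15]
t=23: [52, 52, 53, 53, 53, 53, 53, 52, 52, 50, 48, 44, 44, 44, 48, 50]
t=24: [26, 27, 27, 27, 28, 27, 27, 27, 26, 25, 23, 21, 20, 21, 23, 25]
t=25: [2, 3, 4, 4, 4, 4, 4, 3, 2, 8, 14, 45, 44, 45, 14, 8]
t=26: [40, 39, 39, 39, 40, 39, 39, 39, 40, 40, 41, 27, 27, 27, 41, 40]
t=27: [16, 16, 16, 16, 16, 16, 16, 16, 16, 15, 13, 7, 7, 7, 13, 15]

Answer: 5
Key observation: The state at step 22, [16, 16, 16, 16, 16, 16, 16, 16, 16, 15, 13, 7, 7, 7, 13, 15], reappears at step 27 — and no state repeats earlier — so the cycle the system enters has period 5.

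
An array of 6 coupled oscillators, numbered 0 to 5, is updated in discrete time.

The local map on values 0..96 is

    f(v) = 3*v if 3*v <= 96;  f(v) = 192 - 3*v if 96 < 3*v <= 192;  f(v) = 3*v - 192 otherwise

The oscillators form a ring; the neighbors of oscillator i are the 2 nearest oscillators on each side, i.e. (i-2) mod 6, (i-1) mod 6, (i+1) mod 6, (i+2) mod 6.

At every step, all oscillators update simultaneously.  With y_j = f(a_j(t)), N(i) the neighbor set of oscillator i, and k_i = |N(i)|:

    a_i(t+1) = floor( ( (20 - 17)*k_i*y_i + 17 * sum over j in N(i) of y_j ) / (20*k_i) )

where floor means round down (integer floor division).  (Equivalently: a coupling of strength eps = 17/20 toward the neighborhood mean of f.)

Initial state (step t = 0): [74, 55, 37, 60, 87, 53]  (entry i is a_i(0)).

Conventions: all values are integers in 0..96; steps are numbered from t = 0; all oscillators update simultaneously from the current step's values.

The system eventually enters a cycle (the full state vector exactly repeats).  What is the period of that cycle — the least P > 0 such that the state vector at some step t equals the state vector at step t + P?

Answer: 5
Key observation: The state at step 9, [27, 24, 25, 27, 24, 25], reappears at step 14 — and no state repeats earlier — so the cycle the system enters has period 5.

Derivation:
t=0: [74, 55, 37, 60, 87, 53]
t=1: [49, 37, 41, 46, 43, 34]
t=2: [71, 66, 61, 72, 64, 65]
t=3: [6, 13, 12, 7, 12, 11]
t=4: [33, 28, 29, 33, 28, 29]
t=5: [86, 89, 88, 86, 89, 88]
t=6: [72, 69, 70, 72, 69, 70]
t=7: [17, 20, 19, 17, 20, 19]
t=8: [57, 54, 55, 57, 54, 55]
t=9: [27, 24, 25, 27, 24, 25]
t=10: [74, 77, 76, 74, 77, 76]
t=11: [36, 33, 34, 36, 33, 34]
t=12: [90, 87, 88, 90, 87, 88]
t=13: [71, 74, 73, 71, 74, 73]
t=14: [27, 24, 25, 27, 24, 25]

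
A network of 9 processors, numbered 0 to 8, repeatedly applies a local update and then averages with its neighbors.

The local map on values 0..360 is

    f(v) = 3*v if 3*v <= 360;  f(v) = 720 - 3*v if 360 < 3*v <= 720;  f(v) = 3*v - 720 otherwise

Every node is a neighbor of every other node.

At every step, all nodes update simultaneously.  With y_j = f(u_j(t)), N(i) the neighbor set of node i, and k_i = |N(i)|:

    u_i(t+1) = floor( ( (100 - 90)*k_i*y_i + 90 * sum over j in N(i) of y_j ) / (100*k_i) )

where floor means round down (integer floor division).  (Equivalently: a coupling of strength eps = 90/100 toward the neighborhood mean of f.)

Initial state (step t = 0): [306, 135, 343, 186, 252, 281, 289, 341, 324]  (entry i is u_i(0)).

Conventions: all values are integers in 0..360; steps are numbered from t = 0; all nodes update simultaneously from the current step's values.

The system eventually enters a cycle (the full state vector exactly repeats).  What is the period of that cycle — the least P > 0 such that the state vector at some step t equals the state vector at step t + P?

Answer: 4
Key observation: The state at step 4, [234, 234, 234, 234, 234, 234, 234, 234, 234], reappears at step 8 — and no state repeats earlier — so the cycle the system enters has period 4.

Derivation:
t=0: [306, 135, 343, 186, 252, 281, 289, 341, 324]
t=1: [205, 203, 203, 205, 207, 206, 205, 203, 204]
t=2: [106, 106, 106, 106, 106, 106, 106, 106, 106]
t=3: [318, 318, 318, 318, 318, 318, 318, 318, 318]
t=4: [234, 234, 234, 234, 234, 234, 234, 234, 234]
t=5: [18, 18, 18, 18, 18, 18, 18, 18, 18]
t=6: [54, 54, 54, 54, 54, 54, 54, 54, 54]
t=7: [162, 162, 162, 162, 162, 162, 162, 162, 162]
t=8: [234, 234, 234, 234, 234, 234, 234, 234, 234]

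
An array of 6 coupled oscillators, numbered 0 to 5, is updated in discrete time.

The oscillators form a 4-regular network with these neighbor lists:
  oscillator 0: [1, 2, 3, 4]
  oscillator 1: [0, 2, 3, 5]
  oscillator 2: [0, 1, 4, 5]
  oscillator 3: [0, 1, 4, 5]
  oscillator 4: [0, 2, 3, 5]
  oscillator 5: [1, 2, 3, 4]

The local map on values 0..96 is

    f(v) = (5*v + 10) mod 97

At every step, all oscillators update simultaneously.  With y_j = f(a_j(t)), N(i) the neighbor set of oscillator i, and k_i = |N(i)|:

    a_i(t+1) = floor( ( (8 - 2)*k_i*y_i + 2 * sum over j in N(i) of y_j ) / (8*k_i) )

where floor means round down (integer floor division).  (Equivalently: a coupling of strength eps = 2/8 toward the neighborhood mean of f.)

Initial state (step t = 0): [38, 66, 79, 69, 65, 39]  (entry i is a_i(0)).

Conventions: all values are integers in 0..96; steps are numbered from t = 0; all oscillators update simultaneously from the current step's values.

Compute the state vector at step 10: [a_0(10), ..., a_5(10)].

Simulating step by step:
t=0: [38, 66, 79, 69, 65, 39]
t=1: [15, 42, 19, 54, 39, 19]
t=2: [71, 31, 14, 72, 19, 14]
t=3: [70, 70, 74, 73, 25, 74]
t=4: [69, 72, 83, 79, 49, 84]
t=5: [60, 69, 43, 28, 55, 43]
t=6: [29, 56, 36, 52, 76, 38]
t=7: [60, 86, 79, 67, 16, 21]
t=8: [27, 45, 23, 51, 74, 26]
t=9: [50, 42, 34, 67, 78, 46]
t=10: [60, 35, 71, 49, 24, 45]

Answer: [60, 35, 71, 49, 24, 45]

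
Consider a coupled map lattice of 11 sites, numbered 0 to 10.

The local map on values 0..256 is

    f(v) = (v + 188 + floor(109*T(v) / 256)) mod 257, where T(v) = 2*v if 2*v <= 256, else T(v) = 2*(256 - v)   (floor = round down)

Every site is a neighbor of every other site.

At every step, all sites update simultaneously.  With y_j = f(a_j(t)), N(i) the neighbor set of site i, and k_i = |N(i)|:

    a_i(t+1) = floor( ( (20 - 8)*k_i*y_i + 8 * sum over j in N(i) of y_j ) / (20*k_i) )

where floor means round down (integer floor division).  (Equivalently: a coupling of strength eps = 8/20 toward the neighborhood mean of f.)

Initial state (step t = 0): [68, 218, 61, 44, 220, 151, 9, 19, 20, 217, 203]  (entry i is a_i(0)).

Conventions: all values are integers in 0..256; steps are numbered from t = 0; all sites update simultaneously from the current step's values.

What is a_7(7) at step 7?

Simulating step by step:
t=0: [68, 218, 61, 44, 220, 151, 9, 19, 20, 217, 203]
t=1: [97, 167, 90, 72, 167, 162, 180, 191, 192, 167, 166]
t=2: [128, 163, 120, 102, 163, 163, 164, 165, 165, 163, 163]
t=3: [167, 169, 158, 139, 169, 169, 169, 169, 169, 169, 169]
t=4: [173, 173, 172, 170, 173, 173, 173, 173, 173, 173, 173]
t=5: [174, 174, 174, 174, 174, 174, 174, 174, 174, 174, 174]
t=6: [174, 174, 174, 174, 174, 174, 174, 174, 174, 174, 174]
t=7: [174, 174, 174, 174, 174, 174, 174, 174, 174, 174, 174]

Answer: a_7(7) = 174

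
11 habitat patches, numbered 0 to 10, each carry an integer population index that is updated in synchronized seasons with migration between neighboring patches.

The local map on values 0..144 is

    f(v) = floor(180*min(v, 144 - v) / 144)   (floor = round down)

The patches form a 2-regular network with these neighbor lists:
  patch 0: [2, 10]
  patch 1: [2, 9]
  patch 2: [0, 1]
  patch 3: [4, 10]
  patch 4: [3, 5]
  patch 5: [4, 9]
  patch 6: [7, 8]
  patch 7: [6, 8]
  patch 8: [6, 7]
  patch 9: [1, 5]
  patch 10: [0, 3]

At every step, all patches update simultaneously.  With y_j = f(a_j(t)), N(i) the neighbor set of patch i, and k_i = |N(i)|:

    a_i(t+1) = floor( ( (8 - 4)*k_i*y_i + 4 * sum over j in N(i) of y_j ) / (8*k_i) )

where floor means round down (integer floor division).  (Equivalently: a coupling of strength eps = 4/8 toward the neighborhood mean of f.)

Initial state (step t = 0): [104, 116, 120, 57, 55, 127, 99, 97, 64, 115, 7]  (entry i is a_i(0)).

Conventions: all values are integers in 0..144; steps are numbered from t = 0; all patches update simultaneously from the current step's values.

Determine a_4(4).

Answer: a_4(4) = 86

Derivation:
t=0: [104, 116, 120, 57, 55, 127, 99, 97, 64, 115, 7]
t=1: [34, 34, 36, 54, 57, 36, 62, 63, 68, 32, 34]
t=2: [42, 42, 43, 61, 63, 50, 79, 79, 81, 41, 48]
t=3: [54, 52, 52, 72, 73, 63, 80, 80, 79, 54, 62]
t=4: [69, 65, 65, 86, 86, 77, 80, 80, 80, 69, 77]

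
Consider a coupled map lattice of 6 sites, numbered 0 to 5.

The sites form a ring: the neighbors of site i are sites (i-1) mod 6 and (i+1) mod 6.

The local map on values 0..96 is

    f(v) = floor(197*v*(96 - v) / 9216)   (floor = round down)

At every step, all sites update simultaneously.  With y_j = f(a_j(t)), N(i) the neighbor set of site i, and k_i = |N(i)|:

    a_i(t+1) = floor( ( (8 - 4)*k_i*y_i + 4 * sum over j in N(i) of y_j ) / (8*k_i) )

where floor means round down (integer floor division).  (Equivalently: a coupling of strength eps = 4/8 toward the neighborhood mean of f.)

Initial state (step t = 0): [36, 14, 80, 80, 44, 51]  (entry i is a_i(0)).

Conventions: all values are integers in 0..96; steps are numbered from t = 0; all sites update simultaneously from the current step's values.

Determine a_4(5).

Simulating step by step:
t=0: [36, 14, 80, 80, 44, 51]
t=1: [41, 30, 26, 32, 43, 48]
t=2: [46, 42, 40, 43, 47, 48]
t=3: [48, 48, 47, 48, 48, 49]
t=4: [49, 49, 49, 49, 49, 49]
t=5: [49, 49, 49, 49, 49, 49]

Answer: a_4(5) = 49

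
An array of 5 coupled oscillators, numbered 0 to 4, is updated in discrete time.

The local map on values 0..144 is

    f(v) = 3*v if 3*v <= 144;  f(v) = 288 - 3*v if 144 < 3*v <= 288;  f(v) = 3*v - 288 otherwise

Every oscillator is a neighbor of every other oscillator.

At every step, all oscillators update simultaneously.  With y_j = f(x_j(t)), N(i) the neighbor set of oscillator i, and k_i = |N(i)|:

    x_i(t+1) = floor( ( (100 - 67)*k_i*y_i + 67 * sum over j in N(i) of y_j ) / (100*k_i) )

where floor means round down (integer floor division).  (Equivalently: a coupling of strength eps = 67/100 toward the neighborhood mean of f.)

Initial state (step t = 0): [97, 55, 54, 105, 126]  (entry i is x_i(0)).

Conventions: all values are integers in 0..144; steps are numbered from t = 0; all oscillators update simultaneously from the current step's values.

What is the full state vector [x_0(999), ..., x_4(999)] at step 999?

Answer: [18, 18, 18, 18, 18]
Key observation: The state at step 7, [18, 18, 18, 18, 18], reappears at step 11: the system is in a cycle of period 4 from step 7 on.  Therefore the state at step 999 equals the state at step 7 + ((999 - 7) mod 4) = 7, which is [18, 18, 18, 18, 18].

Derivation:
t=0: [97, 55, 54, 105, 126]
t=1: [62, 81, 82, 66, 76]
t=2: [73, 64, 63, 71, 66]
t=3: [83, 87, 87, 84, 86]
t=4: [32, 31, 31, 32, 31]
t=5: [94, 94, 94, 94, 94]
t=6: [6, 6, 6, 6, 6]
t=7: [18, 18, 18, 18, 18]
t=8: [54, 54, 54, 54, 54]
t=9: [126, 126, 126, 126, 126]
t=10: [90, 90, 90, 90, 90]
t=11: [18, 18, 18, 18, 18]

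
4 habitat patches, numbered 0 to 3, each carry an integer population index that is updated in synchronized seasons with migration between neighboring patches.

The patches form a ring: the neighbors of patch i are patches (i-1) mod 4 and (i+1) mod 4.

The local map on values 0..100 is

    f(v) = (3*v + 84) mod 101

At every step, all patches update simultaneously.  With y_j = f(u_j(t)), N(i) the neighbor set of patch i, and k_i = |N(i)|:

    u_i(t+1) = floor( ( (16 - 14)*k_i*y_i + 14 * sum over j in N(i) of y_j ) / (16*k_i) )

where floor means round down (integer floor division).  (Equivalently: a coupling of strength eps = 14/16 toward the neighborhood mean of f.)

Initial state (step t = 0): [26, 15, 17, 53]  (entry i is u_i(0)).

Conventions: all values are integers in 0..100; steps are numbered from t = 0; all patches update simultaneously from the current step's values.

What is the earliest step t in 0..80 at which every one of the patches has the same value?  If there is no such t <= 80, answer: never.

Simulating step by step:
t=0: [26, 15, 17, 53]  (not all equal)
t=1: [37, 45, 34, 46]  (not all equal)
t=2: [27, 80, 26, 80]  (not all equal)
t=3: [26, 57, 26, 57]  (not all equal)
t=4: [54, 60, 54, 60]  (not all equal)
t=5: [59, 46, 59, 46]  (not all equal)
t=6: [24, 54, 24, 54]  (not all equal)
t=7: [45, 53, 45, 53]  (not all equal)
t=8: [38, 20, 38, 20]  (not all equal)
t=9: [49, 90, 49, 90]  (not all equal)
t=10: [48, 31, 48, 31]  (not all equal)
t=11: [69, 32, 69, 32]  (not all equal)
t=12: [80, 87, 80, 87]  (not all equal)
t=13: [39, 23, 39, 23]  (not all equal)
t=14: [58, 94, 58, 94]  (not all equal)
t=15: [62, 56, 62, 56]  (not all equal)
t=16: [52, 65, 52, 65]  (not all equal)
t=17: [72, 42, 72, 42]  (not all equal)
t=18: [19, 86, 19, 86]  (not all equal)
t=19: [39, 39, 39, 39]  (all equal)

Answer: 19
Key observation: Synchronization is absorbing here: once all patches are equal they stay equal, and step 19 is the first all-equal step.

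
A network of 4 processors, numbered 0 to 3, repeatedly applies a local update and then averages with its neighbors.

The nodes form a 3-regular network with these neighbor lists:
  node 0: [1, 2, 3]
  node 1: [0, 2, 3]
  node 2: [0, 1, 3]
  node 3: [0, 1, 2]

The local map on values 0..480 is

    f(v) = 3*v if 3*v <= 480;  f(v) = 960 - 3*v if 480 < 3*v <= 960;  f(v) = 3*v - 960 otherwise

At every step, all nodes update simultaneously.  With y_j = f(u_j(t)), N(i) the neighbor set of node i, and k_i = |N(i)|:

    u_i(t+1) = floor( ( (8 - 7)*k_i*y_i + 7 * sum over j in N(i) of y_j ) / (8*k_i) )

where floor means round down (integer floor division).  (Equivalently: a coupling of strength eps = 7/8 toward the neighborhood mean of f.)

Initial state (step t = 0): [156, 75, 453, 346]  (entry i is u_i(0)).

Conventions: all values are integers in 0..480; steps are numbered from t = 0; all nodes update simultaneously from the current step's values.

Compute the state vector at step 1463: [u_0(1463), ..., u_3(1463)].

Simulating step by step:
t=0: [156, 75, 453, 346]
t=1: [263, 303, 274, 328]
t=2: [83, 103, 89, 108]
t=3: [293, 283, 290, 281]
t=4: [102, 97, 101, 96]
t=5: [295, 298, 296, 298]
t=6: [68, 70, 69, 70]
t=7: [208, 207, 207, 207]
t=8: [338, 338, 338, 338]
t=9: [54, 54, 54, 54]
t=10: [162, 162, 162, 162]
t=11: [474, 474, 474, 474]
t=12: [462, 462, 462, 462]
t=13: [426, 426, 426, 426]
t=14: [318, 318, 318, 318]
t=15: [6, 6, 6, 6]
t=16: [18, 18, 18, 18]
t=17: [54, 54, 54, 54]

Answer: [6, 6, 6, 6]
Key observation: The state at step 9, [54, 54, 54, 54], reappears at step 17: the system is in a cycle of period 8 from step 9 on.  Therefore the state at step 1463 equals the state at step 9 + ((1463 - 9) mod 8) = 15, which is [6, 6, 6, 6].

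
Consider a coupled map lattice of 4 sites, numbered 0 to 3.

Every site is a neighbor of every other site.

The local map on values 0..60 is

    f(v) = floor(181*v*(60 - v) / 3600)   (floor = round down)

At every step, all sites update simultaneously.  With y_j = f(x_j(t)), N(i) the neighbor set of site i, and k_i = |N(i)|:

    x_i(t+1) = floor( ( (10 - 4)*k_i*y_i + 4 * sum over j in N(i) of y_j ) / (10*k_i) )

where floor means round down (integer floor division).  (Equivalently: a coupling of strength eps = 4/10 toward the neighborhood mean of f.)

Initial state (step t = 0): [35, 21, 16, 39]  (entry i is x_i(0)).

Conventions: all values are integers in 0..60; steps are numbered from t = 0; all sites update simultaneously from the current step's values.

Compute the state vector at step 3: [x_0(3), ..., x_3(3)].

Answer: [40, 40, 39, 40]

Derivation:
t=0: [35, 21, 16, 39]
t=1: [41, 40, 37, 40]
t=2: [39, 40, 41, 40]
t=3: [40, 40, 39, 40]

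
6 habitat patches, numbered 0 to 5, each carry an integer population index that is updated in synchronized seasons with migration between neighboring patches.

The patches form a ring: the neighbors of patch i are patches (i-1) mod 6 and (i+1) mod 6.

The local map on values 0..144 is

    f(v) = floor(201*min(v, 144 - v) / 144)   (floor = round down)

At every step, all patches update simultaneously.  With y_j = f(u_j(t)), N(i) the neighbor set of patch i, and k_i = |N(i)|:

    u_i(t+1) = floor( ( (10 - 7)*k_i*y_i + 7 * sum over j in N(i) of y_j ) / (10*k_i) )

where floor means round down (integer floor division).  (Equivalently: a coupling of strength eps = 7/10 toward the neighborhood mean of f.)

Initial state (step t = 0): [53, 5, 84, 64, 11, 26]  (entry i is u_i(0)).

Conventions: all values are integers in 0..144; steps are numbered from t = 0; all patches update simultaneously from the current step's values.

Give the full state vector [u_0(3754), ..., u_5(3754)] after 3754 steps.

Answer: [69, 69, 68, 67, 68, 69]
Key observation: The state at step 9, [93, 94, 95, 96, 95, 94], reappears at step 13: the system is in a cycle of period 4 from step 9 on.  Therefore the state at step 3754 equals the state at step 9 + ((3754 - 9) mod 4) = 10, which is [69, 69, 68, 67, 68, 69].

Derivation:
t=0: [53, 5, 84, 64, 11, 26]
t=1: [36, 56, 58, 61, 48, 41]
t=2: [62, 68, 81, 76, 69, 58]
t=3: [86, 88, 91, 92, 89, 87]
t=4: [78, 76, 74, 73, 75, 78]
t=5: [92, 94, 96, 97, 95, 93]
t=6: [70, 69, 67, 66, 68, 70]
t=7: [96, 95, 93, 93, 94, 95]
t=8: [67, 68, 69, 70, 69, 68]
t=9: [93, 94, 95, 96, 95, 94]
t=10: [69, 69, 68, 67, 68, 69]
t=11: [96, 95, 94, 93, 94, 95]
t=12: [67, 68, 69, 69, 69, 68]
t=13: [93, 94, 95, 96, 95, 94]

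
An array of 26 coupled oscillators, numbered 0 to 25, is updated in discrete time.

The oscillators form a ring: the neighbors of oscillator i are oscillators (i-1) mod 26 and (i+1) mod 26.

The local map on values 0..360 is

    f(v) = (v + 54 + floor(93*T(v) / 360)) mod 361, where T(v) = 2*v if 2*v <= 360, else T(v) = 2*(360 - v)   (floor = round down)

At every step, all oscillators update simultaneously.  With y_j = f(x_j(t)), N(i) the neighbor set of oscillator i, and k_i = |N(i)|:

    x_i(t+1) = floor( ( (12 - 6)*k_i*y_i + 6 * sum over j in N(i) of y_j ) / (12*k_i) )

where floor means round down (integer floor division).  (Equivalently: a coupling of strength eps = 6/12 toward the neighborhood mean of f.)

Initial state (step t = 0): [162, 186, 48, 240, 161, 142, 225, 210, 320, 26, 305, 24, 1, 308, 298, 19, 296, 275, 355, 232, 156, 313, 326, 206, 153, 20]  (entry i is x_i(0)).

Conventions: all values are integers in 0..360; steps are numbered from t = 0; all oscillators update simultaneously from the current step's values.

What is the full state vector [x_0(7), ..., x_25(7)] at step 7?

Simulating step by step:
t=0: [162, 186, 48, 240, 161, 142, 225, 210, 320, 26, 305, 24, 1, 308, 298, 19, 296, 275, 355, 232, 156, 313, 326, 206, 153, 20]
t=1: [252, 270, 234, 284, 305, 296, 326, 265, 125, 61, 58, 65, 56, 33, 38, 52, 34, 23, 115, 261, 240, 96, 110, 250, 248, 188]
t=2: [84, 92, 182, 102, 22, 26, 25, 73, 159, 169, 145, 145, 133, 114, 114, 120, 107, 127, 137, 148, 229, 243, 249, 324, 352, 254]
t=3: [139, 223, 263, 207, 118, 91, 109, 178, 266, 297, 282, 268, 252, 233, 228, 228, 228, 242, 261, 291, 333, 356, 278, 119, 33, 58]
t=4: [254, 241, 174, 229, 249, 208, 238, 218, 89, 16, 15, 7, 90, 263, 350, 350, 351, 266, 96, 20, 37, 38, 77, 146, 145, 162]
t=5: [164, 257, 335, 344, 352, 348, 348, 308, 199, 105, 73, 98, 112, 62, 37, 48, 37, 65, 122, 119, 103, 125, 181, 248, 280, 218]
t=6: [238, 87, 32, 44, 47, 47, 42, 109, 228, 231, 185, 197, 199, 157, 123, 118, 124, 163, 216, 229, 224, 255, 314, 264, 183, 251]
t=7: [223, 206, 127, 116, 123, 123, 144, 226, 317, 345, 336, 333, 324, 290, 251, 236, 254, 297, 334, 348, 262, 95, 17, 92, 165, 170]

Answer: [223, 206, 127, 116, 123, 123, 144, 226, 317, 345, 336, 333, 324, 290, 251, 236, 254, 297, 334, 348, 262, 95, 17, 92, 165, 170]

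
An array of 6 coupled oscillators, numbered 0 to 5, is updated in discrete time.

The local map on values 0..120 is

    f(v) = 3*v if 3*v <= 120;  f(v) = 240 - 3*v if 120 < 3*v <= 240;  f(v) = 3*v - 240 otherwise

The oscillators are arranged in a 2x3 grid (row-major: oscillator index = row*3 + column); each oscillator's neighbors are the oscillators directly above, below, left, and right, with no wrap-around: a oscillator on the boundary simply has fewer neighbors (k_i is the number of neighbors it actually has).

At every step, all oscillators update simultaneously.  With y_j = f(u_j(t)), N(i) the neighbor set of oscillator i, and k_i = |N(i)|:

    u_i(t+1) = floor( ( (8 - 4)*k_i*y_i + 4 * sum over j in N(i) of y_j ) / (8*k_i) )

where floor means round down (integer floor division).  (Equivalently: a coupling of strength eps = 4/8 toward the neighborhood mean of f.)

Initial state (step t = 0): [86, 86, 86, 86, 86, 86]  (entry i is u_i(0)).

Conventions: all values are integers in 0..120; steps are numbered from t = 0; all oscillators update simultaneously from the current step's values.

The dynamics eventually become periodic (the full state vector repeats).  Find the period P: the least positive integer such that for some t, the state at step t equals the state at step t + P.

Simulating step by step:
t=0: [86, 86, 86, 86, 86, 86]
t=1: [18, 18, 18, 18, 18, 18]
t=2: [54, 54, 54, 54, 54, 54]
t=3: [78, 78, 78, 78, 78, 78]
t=4: [6, 6, 6, 6, 6, 6]
t=5: [18, 18, 18, 18, 18, 18]

Answer: 4
Key observation: The state at step 1, [18, 18, 18, 18, 18, 18], reappears at step 5 — and no state repeats earlier — so the cycle the system enters has period 4.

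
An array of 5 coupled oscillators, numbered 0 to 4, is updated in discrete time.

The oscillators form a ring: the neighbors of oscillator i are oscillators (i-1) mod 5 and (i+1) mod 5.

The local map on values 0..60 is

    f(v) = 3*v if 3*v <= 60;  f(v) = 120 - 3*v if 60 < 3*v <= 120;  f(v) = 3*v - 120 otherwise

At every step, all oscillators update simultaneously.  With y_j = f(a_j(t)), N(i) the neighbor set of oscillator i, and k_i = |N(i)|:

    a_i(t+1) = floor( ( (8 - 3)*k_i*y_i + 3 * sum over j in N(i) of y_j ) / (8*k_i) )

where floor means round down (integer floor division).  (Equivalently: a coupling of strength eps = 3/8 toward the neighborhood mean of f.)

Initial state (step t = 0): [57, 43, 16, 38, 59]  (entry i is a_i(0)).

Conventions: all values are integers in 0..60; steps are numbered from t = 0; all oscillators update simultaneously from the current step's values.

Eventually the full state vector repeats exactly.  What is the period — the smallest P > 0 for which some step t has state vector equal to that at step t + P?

Answer: 4
Key observation: The state at step 55, [41, 40, 42, 40, 41], reappears at step 59 — and no state repeats earlier — so the cycle the system enters has period 4.

Derivation:
t=0: [57, 43, 16, 38, 59]
t=1: [44, 24, 32, 23, 46]
t=2: [19, 36, 33, 39, 23]
t=3: [47, 22, 15, 15, 43]
t=4: [24, 46, 46, 38, 18]
t=5: [43, 23, 15, 17, 43]
t=6: [16, 42, 47, 42, 16]
t=7: [40, 16, 15, 16, 40]
t=8: [9, 38, 46, 38, 9]
t=9: [23, 12, 13, 12, 23]
t=10: [48, 39, 37, 39, 48]
t=11: [20, 8, 6, 8, 20]
t=12: [53, 29, 20, 29, 53]
t=13: [37, 39, 49, 39, 37]
t=14: [7, 8, 18, 8, 7]
t=15: [21, 29, 42, 29, 21]
t=16: [52, 32, 16, 32, 52]
t=17: [33, 30, 39, 30, 33]
t=18: [22, 23, 13, 23, 22]
t=19: [53, 49, 43, 49, 53]
t=20: [36, 25, 15, 25, 36]
t=21: [18, 38, 45, 38, 18]
t=22: [45, 16, 11, 16, 45]
t=23: [21, 39, 38, 39, 21]
t=24: [46, 13, 4, 13, 46]
t=25: [21, 30, 22, 30, 21]
t=26: [51, 39, 45, 39, 51]
t=27: [27, 10, 10, 10, 27]
t=28: [37, 31, 30, 31, 37]
t=29: [12, 24, 28, 24, 12]
t=30: [38, 43, 40, 43, 38]
t=31: [6, 6, 3, 6, 6]
t=32: [18, 16, 12, 16, 18]
t=33: [52, 46, 40, 46, 52]
t=34: [32, 18, 6, 18, 32]
t=35: [29, 41, 31, 41, 29]
t=36: [27, 13, 18, 13, 27]
t=37: [39, 41, 48, 41, 39]
t=38: [3, 6, 16, 6, 3]
t=39: [10, 21, 36, 21, 10]
t=40: [35, 43, 28, 43, 35]
t=41: [13, 15, 25, 15, 13]
t=42: [40, 43, 45, 43, 40]
t=43: [1, 8, 12, 8, 1]
t=44: [6, 22, 31, 22, 6]
t=45: [24, 42, 37, 42, 24]
t=46: [40, 14, 7, 14, 40]
t=47: [7, 30, 28, 30, 7]
t=48: [22, 29, 33, 29, 22]
t=49: [50, 34, 25, 34, 50]
t=50: [27, 25, 34, 25, 27]
t=51: [40, 38, 28, 38, 40]
t=52: [1, 10, 24, 10, 1]
t=53: [8, 28, 41, 28, 8]
t=54: [26, 27, 15, 27, 26]
t=55: [41, 40, 42, 40, 41]
t=56: [2, 1, 3, 1, 2]
t=57: [5, 4, 6, 4, 5]
t=58: [14, 13, 15, 13, 14]
t=59: [41, 40, 42, 40, 41]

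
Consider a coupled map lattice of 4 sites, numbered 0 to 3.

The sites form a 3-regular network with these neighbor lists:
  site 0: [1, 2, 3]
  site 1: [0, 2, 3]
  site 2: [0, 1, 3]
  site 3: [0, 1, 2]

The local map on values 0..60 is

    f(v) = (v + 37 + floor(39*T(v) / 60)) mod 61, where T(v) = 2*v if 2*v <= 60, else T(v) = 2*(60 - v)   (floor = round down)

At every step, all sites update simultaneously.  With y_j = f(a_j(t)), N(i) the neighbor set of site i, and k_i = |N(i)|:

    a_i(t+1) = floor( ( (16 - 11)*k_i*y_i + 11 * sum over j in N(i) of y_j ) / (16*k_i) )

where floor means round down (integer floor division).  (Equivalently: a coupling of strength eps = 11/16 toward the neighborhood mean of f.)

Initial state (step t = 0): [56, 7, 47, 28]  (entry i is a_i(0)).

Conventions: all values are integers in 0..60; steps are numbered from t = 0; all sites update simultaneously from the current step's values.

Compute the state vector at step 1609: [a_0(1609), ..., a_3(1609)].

Simulating step by step:
t=0: [56, 7, 47, 28]
t=1: [41, 43, 41, 42]
t=2: [41, 41, 41, 41]
t=3: [41, 41, 41, 41]

Answer: [41, 41, 41, 41]
Key observation: The state at step 2, [41, 41, 41, 41], reappears at step 3: the system is in a cycle of period 1 from step 2 on.  Therefore the state at step 1609 equals the state at step 2 + ((1609 - 2) mod 1) = 2, which is [41, 41, 41, 41].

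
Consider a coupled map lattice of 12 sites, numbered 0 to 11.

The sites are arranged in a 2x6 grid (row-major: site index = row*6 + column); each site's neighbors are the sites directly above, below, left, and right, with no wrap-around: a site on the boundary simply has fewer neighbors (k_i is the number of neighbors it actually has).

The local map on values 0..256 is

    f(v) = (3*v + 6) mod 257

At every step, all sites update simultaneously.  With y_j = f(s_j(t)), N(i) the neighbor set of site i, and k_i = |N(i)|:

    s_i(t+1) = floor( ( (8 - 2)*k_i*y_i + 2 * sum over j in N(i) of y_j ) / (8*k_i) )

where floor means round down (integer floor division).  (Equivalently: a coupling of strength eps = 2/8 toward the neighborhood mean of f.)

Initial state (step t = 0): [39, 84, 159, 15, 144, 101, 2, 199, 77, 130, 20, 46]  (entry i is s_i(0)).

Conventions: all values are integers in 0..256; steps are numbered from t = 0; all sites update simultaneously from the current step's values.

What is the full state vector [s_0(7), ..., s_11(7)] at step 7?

Answer: [107, 209, 88, 59, 170, 81, 107, 127, 209, 198, 71, 56]

Derivation:
t=0: [39, 84, 159, 15, 144, 101, 2, 199, 77, 130, 20, 46]
t=1: [93, 37, 193, 83, 149, 79, 35, 87, 215, 133, 88, 122]
t=2: [49, 96, 95, 225, 189, 221, 88, 37, 121, 144, 48, 118]
t=3: [121, 53, 51, 148, 83, 136, 43, 101, 111, 171, 141, 115]
t=4: [121, 150, 155, 179, 234, 161, 121, 70, 79, 41, 158, 111]
t=5: [122, 194, 199, 66, 185, 208, 125, 208, 228, 138, 201, 118]
t=6: [111, 82, 104, 177, 69, 105, 121, 118, 162, 161, 97, 103]
t=7: [107, 209, 88, 59, 170, 81, 107, 127, 209, 198, 71, 56]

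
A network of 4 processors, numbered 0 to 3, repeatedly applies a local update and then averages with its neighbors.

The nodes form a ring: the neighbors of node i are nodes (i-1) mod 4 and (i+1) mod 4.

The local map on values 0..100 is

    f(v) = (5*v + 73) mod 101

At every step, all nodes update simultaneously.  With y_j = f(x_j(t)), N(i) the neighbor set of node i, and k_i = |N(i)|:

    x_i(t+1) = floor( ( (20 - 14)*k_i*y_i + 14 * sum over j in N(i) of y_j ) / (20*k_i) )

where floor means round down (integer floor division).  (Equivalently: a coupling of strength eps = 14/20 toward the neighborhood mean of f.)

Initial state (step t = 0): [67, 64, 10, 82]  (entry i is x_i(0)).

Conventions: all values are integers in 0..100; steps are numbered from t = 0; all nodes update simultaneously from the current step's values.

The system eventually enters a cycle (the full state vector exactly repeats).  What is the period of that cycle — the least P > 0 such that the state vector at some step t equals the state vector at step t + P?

Answer: 4
Key observation: The state at step 101, [41, 49, 41, 49], reappears at step 105 — and no state repeats earlier — so the cycle the system enters has period 4.

Derivation:
t=0: [67, 64, 10, 82]
t=1: [60, 36, 65, 32]
t=2: [49, 73, 57, 67]
t=3: [17, 34, 29, 25]
t=4: [65, 37, 53, 54]
t=5: [62, 62, 44, 57]
t=6: [71, 83, 74, 76]
t=7: [53, 47, 58, 36]
t=8: [30, 34, 37, 48]
t=9: [24, 39, 34, 29]
t=10: [56, 66, 41, 51]
t=11: [58, 74, 66, 51]
t=12: [40, 67, 52, 63]
t=13: [52, 36, 40, 60]
t=14: [51, 50, 63, 56]
t=15: [32, 44, 50, 53]
t=16: [53, 45, 50, 28]
t=17: [47, 48, 43, 22]
t=18: [33, 34, 58, 56]
t=19: [42, 45, 49, 48]
t=20: [61, 62, 41, 36]
t=21: [68, 76, 68, 68]
t=22: [23, 21, 23, 9]
t=23: [59, 84, 59, 66]
t=24: [85, 72, 85, 75]
t=25: [53, 74, 53, 79]
t=26: [46, 36, 46, 43]
t=27: [47, 15, 47, 25]
t=28: [51, 17, 51, 32]
t=29: [38, 34, 38, 26]
t=30: [33, 55, 33, 43]
t=31: [56, 38, 56, 51]
t=32: [45, 53, 45, 42]
t=33: [69, 77, 69, 91]
t=34: [31, 26, 31, 16]
t=35: [26, 18, 26, 33]
t=36: [34, 19, 34, 11]
t=37: [45, 48, 45, 36]
t=38: [50, 70, 50, 82]
t=39: [40, 19, 40, 37]
t=40: [64, 69, 64, 66]
t=41: [66, 67, 66, 93]
t=42: [42, 71, 42, 79]
t=43: [55, 63, 55, 75]
t=44: [58, 57, 58, 44]
t=45: [69, 58, 69, 69]
t=46: [30, 27, 30, 14]
t=47: [23, 16, 23, 27]
t=48: [46, 76, 46, 62]
t=49: [45, 14, 45, 24]
t=50: [75, 79, 75, 94]
t=51: [48, 50, 48, 42]
t=52: [38, 13, 38, 31]
t=53: [40, 53, 40, 50]
t=54: [40, 60, 40, 55]
t=55: [61, 70, 61, 63]
t=56: [58, 58, 58, 78]
t=57: [59, 60, 59, 59]
t=58: [66, 66, 66, 65]
t=59: [98, 100, 98, 98]
t=60: [61, 61, 61, 58]
t=61: [69, 75, 69, 70]
t=62: [26, 23, 26, 15]
t=63: [47, 26, 47, 14]
t=64: [16, 3, 16, 16]
t=65: [64, 62, 64, 52]
t=66: [65, 87, 65, 72]
t=67: [39, 67, 39, 75]
t=68: [36, 47, 36, 59]
t=69: [39, 37, 39, 55]
t=70: [55, 63, 55, 59]
t=71: [66, 57, 66, 51]
t=72: [58, 86, 58, 77]
t=73: [71, 71, 71, 58]
t=74: [36, 24, 36, 34]
t=75: [61, 63, 61, 48]
t=76: [55, 78, 55, 55]
t=77: [49, 49, 49, 45]
t=78: [43, 15, 43, 39]
t=79: [65, 74, 65, 80]
t=80: [66, 78, 66, 87]
t=81: [51, 87, 51, 70]
t=82: [15, 18, 15, 23]
t=83: [66, 51, 66, 59]
t=84: [61, 77, 61, 89]
t=85: [45, 68, 45, 56]
t=86: [49, 69, 49, 82]
t=87: [37, 14, 37, 34]
t=88: [45, 51, 45, 51]
t=89: [46, 74, 46, 74]
t=90: [27, 11, 27, 11]
t=91: [20, 12, 20, 12]
t=92: [44, 60, 44, 60]
t=93: [76, 84, 76, 84]
t=94: [77, 61, 77, 61]
t=95: [68, 60, 68, 60]
t=96: [51, 27, 51, 27]
t=97: [11, 19, 11, 19]
t=98: [55, 39, 55, 39]
t=99: [59, 51, 59, 51]
t=100: [37, 53, 37, 53]
t=101: [41, 49, 41, 49]
t=102: [33, 57, 33, 57]
t=103: [49, 41, 49, 41]
t=104: [57, 33, 57, 33]
t=105: [41, 49, 41, 49]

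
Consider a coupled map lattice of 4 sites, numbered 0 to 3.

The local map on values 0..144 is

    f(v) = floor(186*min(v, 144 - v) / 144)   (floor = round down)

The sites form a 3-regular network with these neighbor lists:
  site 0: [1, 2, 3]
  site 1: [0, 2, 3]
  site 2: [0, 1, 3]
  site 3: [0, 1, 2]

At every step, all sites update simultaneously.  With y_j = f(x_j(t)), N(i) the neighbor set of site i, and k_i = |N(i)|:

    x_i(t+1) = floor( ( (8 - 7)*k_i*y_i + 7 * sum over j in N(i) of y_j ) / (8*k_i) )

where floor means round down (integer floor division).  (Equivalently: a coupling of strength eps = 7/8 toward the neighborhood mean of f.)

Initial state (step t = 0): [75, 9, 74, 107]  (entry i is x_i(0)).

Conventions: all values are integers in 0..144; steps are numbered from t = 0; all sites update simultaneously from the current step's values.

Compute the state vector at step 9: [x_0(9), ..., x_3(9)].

Answer: [85, 85, 85, 85]

Derivation:
t=0: [75, 9, 74, 107]
t=1: [54, 67, 54, 61]
t=2: [76, 73, 76, 75]
t=3: [88, 88, 88, 88]
t=4: [72, 72, 72, 72]
t=5: [93, 93, 93, 93]
t=6: [65, 65, 65, 65]
t=7: [83, 83, 83, 83]
t=8: [78, 78, 78, 78]
t=9: [85, 85, 85, 85]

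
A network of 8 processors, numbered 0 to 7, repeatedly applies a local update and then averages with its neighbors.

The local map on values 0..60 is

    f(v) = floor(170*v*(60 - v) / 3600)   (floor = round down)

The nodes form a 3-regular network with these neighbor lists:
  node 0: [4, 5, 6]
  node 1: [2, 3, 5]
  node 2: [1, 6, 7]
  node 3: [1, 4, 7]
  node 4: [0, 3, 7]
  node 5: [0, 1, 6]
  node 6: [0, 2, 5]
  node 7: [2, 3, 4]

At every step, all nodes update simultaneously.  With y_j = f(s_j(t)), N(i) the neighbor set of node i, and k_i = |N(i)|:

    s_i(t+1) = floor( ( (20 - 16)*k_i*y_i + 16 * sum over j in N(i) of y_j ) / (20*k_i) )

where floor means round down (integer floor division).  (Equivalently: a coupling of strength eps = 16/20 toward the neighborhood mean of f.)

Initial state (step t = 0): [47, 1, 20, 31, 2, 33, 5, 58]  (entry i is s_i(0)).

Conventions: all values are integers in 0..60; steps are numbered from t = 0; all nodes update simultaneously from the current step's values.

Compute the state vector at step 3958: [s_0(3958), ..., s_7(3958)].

Simulating step by step:
t=0: [47, 1, 20, 31, 2, 33, 5, 58]
t=1: [21, 32, 12, 11, 21, 19, 30, 23]
t=2: [38, 31, 38, 37, 35, 39, 35, 32]
t=3: [39, 39, 41, 41, 40, 40, 39, 40]
t=4: [37, 36, 37, 37, 37, 37, 37, 36]
t=5: [40, 40, 40, 40, 40, 40, 40, 40]
t=6: [37, 37, 37, 37, 37, 37, 37, 37]
t=7: [40, 40, 40, 40, 40, 40, 40, 40]

Answer: [37, 37, 37, 37, 37, 37, 37, 37]
Key observation: The state at step 5, [40, 40, 40, 40, 40, 40, 40, 40], reappears at step 7: the system is in a cycle of period 2 from step 5 on.  Therefore the state at step 3958 equals the state at step 5 + ((3958 - 5) mod 2) = 6, which is [37, 37, 37, 37, 37, 37, 37, 37].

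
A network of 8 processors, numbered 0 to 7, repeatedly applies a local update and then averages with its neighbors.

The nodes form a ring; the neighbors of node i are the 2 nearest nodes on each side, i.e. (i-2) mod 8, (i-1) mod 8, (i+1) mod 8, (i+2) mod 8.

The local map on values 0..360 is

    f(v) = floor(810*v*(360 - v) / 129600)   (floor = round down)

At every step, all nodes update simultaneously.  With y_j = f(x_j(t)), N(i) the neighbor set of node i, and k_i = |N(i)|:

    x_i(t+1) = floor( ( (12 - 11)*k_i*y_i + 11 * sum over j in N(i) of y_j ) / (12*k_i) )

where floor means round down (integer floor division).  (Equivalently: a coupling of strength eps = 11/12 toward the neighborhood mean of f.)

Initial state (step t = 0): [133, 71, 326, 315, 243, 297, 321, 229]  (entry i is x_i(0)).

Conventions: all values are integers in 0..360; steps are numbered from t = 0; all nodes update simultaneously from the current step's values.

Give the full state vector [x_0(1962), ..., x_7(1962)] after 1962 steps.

Simulating step by step:
t=0: [133, 71, 326, 315, 243, 297, 321, 229]
t=1: [121, 132, 138, 119, 95, 131, 159, 132]
t=2: [190, 184, 177, 180, 186, 181, 179, 188]
t=3: [201, 201, 201, 202, 202, 202, 201, 201]
t=4: [199, 199, 199, 199, 199, 199, 199, 199]
t=5: [200, 200, 200, 200, 200, 200, 200, 200]
t=6: [200, 200, 200, 200, 200, 200, 200, 200]

Answer: [200, 200, 200, 200, 200, 200, 200, 200]
Key observation: The state at step 5, [200, 200, 200, 200, 200, 200, 200, 200], reappears at step 6: the system is in a cycle of period 1 from step 5 on.  Therefore the state at step 1962 equals the state at step 5 + ((1962 - 5) mod 1) = 5, which is [200, 200, 200, 200, 200, 200, 200, 200].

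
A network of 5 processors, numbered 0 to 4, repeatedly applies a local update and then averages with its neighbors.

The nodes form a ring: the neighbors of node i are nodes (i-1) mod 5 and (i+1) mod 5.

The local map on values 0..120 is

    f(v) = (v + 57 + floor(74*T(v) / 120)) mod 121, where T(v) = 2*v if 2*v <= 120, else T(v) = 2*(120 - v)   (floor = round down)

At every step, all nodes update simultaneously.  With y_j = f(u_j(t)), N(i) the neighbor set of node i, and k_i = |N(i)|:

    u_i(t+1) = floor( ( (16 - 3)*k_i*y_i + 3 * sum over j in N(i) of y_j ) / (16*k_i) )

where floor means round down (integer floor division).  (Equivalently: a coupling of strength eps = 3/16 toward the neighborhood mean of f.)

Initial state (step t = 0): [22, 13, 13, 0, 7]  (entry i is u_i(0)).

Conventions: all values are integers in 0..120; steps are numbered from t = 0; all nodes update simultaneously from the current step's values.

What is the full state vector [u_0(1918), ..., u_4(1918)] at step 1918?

Simulating step by step:
t=0: [22, 13, 13, 0, 7]
t=1: [100, 87, 83, 61, 73]
t=2: [60, 62, 64, 68, 65]
t=3: [69, 69, 68, 68, 68]
t=4: [67, 67, 67, 68, 67]
t=5: [68, 68, 68, 68, 68]
t=6: [68, 68, 68, 68, 68]

Answer: [68, 68, 68, 68, 68]
Key observation: The state at step 5, [68, 68, 68, 68, 68], reappears at step 6: the system is in a cycle of period 1 from step 5 on.  Therefore the state at step 1918 equals the state at step 5 + ((1918 - 5) mod 1) = 5, which is [68, 68, 68, 68, 68].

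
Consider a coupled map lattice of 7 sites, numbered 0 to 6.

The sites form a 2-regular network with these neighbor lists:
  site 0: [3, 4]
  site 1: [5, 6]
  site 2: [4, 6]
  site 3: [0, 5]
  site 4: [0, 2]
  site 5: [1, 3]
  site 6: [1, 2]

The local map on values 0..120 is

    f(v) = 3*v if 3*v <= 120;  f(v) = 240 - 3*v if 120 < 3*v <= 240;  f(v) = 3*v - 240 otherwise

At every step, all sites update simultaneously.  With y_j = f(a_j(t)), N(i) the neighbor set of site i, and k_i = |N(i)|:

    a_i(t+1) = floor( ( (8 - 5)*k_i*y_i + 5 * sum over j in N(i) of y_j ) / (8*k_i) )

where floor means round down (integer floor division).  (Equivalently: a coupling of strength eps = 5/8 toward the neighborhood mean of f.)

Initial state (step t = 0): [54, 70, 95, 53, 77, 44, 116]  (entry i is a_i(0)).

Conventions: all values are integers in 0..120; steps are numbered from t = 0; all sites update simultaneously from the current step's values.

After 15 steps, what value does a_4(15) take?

Simulating step by step:
t=0: [54, 70, 95, 53, 77, 44, 116]
t=1: [57, 78, 53, 88, 41, 75, 63]
t=2: [69, 22, 82, 35, 90, 15, 46]
t=3: [54, 70, 43, 63, 23, 70, 60]
t=4: [66, 39, 81, 52, 84, 36, 66]
t=5: [45, 90, 18, 78, 18, 103, 53]
t=6: [58, 58, 62, 56, 69, 37, 56]
t=7: [57, 81, 53, 82, 49, 84, 64]
t=8: [56, 19, 74, 27, 81, 7, 44]
t=9: [53, 61, 41, 59, 29, 51, 63]
t=10: [77, 64, 87, 76, 94, 70, 73]
t=11: [20, 33, 27, 16, 25, 30, 29]
t=12: [60, 92, 81, 64, 72, 79, 88]
t=13: [45, 21, 16, 37, 28, 27, 21]
t=14: [100, 68, 63, 99, 79, 84, 58]
t=15: [41, 37, 40, 43, 35, 33, 51]

Answer: a_4(15) = 35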